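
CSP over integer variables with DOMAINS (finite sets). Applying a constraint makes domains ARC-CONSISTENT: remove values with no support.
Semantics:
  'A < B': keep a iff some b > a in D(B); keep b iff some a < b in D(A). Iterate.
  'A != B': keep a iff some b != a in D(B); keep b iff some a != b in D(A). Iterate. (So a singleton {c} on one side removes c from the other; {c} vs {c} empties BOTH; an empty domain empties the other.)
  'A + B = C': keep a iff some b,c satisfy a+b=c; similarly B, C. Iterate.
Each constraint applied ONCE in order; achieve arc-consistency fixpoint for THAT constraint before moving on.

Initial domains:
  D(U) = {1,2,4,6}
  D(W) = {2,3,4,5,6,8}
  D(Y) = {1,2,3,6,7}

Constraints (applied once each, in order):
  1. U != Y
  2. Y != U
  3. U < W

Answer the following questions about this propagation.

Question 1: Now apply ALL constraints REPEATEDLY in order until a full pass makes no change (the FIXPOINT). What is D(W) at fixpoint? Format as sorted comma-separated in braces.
pass 0 (initial): D(W)={2,3,4,5,6,8}
pass 1: no change
Fixpoint after 1 passes: D(W) = {2,3,4,5,6,8}

Answer: {2,3,4,5,6,8}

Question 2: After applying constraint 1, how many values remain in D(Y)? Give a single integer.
Constraint 1 (U != Y) on D(U)={1,2,4,6} D(Y)={1,2,3,6,7}: no change
So after constraint 1: D(Y)={1,2,3,6,7}, size = 5

Answer: 5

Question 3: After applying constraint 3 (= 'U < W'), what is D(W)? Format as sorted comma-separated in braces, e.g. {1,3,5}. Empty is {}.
Constraint 1 (U != Y) on D(U)={1,2,4,6} D(Y)={1,2,3,6,7}: no change
Constraint 2 (Y != U) on D(Y)={1,2,3,6,7} D(U)={1,2,4,6}: no change
Constraint 3 (U < W) on D(U)={1,2,4,6} D(W)={2,3,4,5,6,8}: no change
So after constraint 3: D(W) = {2,3,4,5,6,8}

Answer: {2,3,4,5,6,8}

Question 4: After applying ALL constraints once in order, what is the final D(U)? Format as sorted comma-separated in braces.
Constraint 1 (U != Y) on D(U)={1,2,4,6} D(Y)={1,2,3,6,7}: no change
Constraint 2 (Y != U) on D(Y)={1,2,3,6,7} D(U)={1,2,4,6}: no change
Constraint 3 (U < W) on D(U)={1,2,4,6} D(W)={2,3,4,5,6,8}: no change
So after all 3 constraints: D(U) = {1,2,4,6}

Answer: {1,2,4,6}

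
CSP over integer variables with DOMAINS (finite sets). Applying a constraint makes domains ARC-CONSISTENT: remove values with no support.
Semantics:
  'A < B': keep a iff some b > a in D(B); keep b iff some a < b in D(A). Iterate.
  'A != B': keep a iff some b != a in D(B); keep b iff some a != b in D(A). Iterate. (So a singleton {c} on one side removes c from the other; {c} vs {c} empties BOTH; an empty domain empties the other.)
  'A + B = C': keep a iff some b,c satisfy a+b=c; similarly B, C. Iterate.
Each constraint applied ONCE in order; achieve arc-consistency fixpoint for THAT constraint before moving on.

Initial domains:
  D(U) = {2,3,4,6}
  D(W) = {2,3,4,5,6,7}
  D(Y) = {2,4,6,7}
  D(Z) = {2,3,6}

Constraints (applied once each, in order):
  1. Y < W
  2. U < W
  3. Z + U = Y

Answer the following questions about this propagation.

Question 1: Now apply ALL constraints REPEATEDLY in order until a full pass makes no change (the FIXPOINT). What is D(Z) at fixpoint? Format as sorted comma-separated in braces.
Answer: {2,3}

Derivation:
pass 0 (initial): D(Z)={2,3,6}
pass 1: U {2,3,4,6}->{2,3,4}; W {2,3,4,5,6,7}->{3,4,5,6,7}; Y {2,4,6,7}->{4,6}; Z {2,3,6}->{2,3}
pass 2: W {3,4,5,6,7}->{5,6,7}
pass 3: no change
Fixpoint after 3 passes: D(Z) = {2,3}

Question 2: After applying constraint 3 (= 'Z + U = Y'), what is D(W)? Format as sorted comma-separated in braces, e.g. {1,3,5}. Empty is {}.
Constraint 1 (Y < W) on D(Y)={2,4,6,7} D(W)={2,3,4,5,6,7}: Y {2,4,6,7}->{2,4,6}; W {2,3,4,5,6,7}->{3,4,5,6,7}
Constraint 2 (U < W) on D(U)={2,3,4,6} D(W)={3,4,5,6,7}: no change
Constraint 3 (Z + U = Y) on D(Z)={2,3,6} D(U)={2,3,4,6} D(Y)={2,4,6}: Z {2,3,6}->{2,3}; U {2,3,4,6}->{2,3,4}; Y {2,4,6}->{4,6}
So after constraint 3: D(W) = {3,4,5,6,7}

Answer: {3,4,5,6,7}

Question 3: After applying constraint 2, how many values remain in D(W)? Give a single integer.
Constraint 1 (Y < W) on D(Y)={2,4,6,7} D(W)={2,3,4,5,6,7}: Y {2,4,6,7}->{2,4,6}; W {2,3,4,5,6,7}->{3,4,5,6,7}
Constraint 2 (U < W) on D(U)={2,3,4,6} D(W)={3,4,5,6,7}: no change
So after constraint 2: D(W)={3,4,5,6,7}, size = 5

Answer: 5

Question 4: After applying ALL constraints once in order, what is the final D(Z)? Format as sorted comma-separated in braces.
Answer: {2,3}

Derivation:
Constraint 1 (Y < W) on D(Y)={2,4,6,7} D(W)={2,3,4,5,6,7}: Y {2,4,6,7}->{2,4,6}; W {2,3,4,5,6,7}->{3,4,5,6,7}
Constraint 2 (U < W) on D(U)={2,3,4,6} D(W)={3,4,5,6,7}: no change
Constraint 3 (Z + U = Y) on D(Z)={2,3,6} D(U)={2,3,4,6} D(Y)={2,4,6}: Z {2,3,6}->{2,3}; U {2,3,4,6}->{2,3,4}; Y {2,4,6}->{4,6}
So after all 3 constraints: D(Z) = {2,3}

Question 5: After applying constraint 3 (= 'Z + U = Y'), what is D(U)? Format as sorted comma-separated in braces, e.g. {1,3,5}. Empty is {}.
Answer: {2,3,4}

Derivation:
Constraint 1 (Y < W) on D(Y)={2,4,6,7} D(W)={2,3,4,5,6,7}: Y {2,4,6,7}->{2,4,6}; W {2,3,4,5,6,7}->{3,4,5,6,7}
Constraint 2 (U < W) on D(U)={2,3,4,6} D(W)={3,4,5,6,7}: no change
Constraint 3 (Z + U = Y) on D(Z)={2,3,6} D(U)={2,3,4,6} D(Y)={2,4,6}: Z {2,3,6}->{2,3}; U {2,3,4,6}->{2,3,4}; Y {2,4,6}->{4,6}
So after constraint 3: D(U) = {2,3,4}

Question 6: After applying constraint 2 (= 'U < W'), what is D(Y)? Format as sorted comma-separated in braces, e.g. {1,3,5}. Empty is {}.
Answer: {2,4,6}

Derivation:
Constraint 1 (Y < W) on D(Y)={2,4,6,7} D(W)={2,3,4,5,6,7}: Y {2,4,6,7}->{2,4,6}; W {2,3,4,5,6,7}->{3,4,5,6,7}
Constraint 2 (U < W) on D(U)={2,3,4,6} D(W)={3,4,5,6,7}: no change
So after constraint 2: D(Y) = {2,4,6}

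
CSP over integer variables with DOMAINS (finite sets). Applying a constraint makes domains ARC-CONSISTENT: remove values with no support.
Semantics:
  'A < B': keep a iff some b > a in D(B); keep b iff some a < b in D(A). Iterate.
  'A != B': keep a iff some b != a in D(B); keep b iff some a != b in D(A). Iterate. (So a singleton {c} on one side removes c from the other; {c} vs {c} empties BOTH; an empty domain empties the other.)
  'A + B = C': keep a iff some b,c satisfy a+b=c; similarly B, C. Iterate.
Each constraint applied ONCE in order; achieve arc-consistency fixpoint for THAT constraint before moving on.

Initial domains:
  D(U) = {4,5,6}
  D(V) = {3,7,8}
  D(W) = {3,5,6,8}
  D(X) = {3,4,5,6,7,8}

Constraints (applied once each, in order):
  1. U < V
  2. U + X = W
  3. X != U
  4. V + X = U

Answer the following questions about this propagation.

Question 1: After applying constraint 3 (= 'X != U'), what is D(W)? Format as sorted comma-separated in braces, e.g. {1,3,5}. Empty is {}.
Constraint 1 (U < V) on D(U)={4,5,6} D(V)={3,7,8}: V {3,7,8}->{7,8}
Constraint 2 (U + X = W) on D(U)={4,5,6} D(X)={3,4,5,6,7,8} D(W)={3,5,6,8}: U {4,5,6}->{4,5}; X {3,4,5,6,7,8}->{3,4}; W {3,5,6,8}->{8}
Constraint 3 (X != U) on D(X)={3,4} D(U)={4,5}: no change
So after constraint 3: D(W) = {8}

Answer: {8}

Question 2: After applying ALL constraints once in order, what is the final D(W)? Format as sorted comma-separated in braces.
Constraint 1 (U < V) on D(U)={4,5,6} D(V)={3,7,8}: V {3,7,8}->{7,8}
Constraint 2 (U + X = W) on D(U)={4,5,6} D(X)={3,4,5,6,7,8} D(W)={3,5,6,8}: U {4,5,6}->{4,5}; X {3,4,5,6,7,8}->{3,4}; W {3,5,6,8}->{8}
Constraint 3 (X != U) on D(X)={3,4} D(U)={4,5}: no change
Constraint 4 (V + X = U) on D(V)={7,8} D(X)={3,4} D(U)={4,5}: V {7,8}->{}; X {3,4}->{}; U {4,5}->{}
So after all 4 constraints: D(W) = {8}

Answer: {8}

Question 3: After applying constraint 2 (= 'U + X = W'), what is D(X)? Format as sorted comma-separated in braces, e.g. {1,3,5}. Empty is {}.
Answer: {3,4}

Derivation:
Constraint 1 (U < V) on D(U)={4,5,6} D(V)={3,7,8}: V {3,7,8}->{7,8}
Constraint 2 (U + X = W) on D(U)={4,5,6} D(X)={3,4,5,6,7,8} D(W)={3,5,6,8}: U {4,5,6}->{4,5}; X {3,4,5,6,7,8}->{3,4}; W {3,5,6,8}->{8}
So after constraint 2: D(X) = {3,4}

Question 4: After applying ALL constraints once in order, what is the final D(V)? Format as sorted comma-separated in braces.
Answer: {}

Derivation:
Constraint 1 (U < V) on D(U)={4,5,6} D(V)={3,7,8}: V {3,7,8}->{7,8}
Constraint 2 (U + X = W) on D(U)={4,5,6} D(X)={3,4,5,6,7,8} D(W)={3,5,6,8}: U {4,5,6}->{4,5}; X {3,4,5,6,7,8}->{3,4}; W {3,5,6,8}->{8}
Constraint 3 (X != U) on D(X)={3,4} D(U)={4,5}: no change
Constraint 4 (V + X = U) on D(V)={7,8} D(X)={3,4} D(U)={4,5}: V {7,8}->{}; X {3,4}->{}; U {4,5}->{}
So after all 4 constraints: D(V) = {}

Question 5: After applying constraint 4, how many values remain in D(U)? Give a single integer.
Constraint 1 (U < V) on D(U)={4,5,6} D(V)={3,7,8}: V {3,7,8}->{7,8}
Constraint 2 (U + X = W) on D(U)={4,5,6} D(X)={3,4,5,6,7,8} D(W)={3,5,6,8}: U {4,5,6}->{4,5}; X {3,4,5,6,7,8}->{3,4}; W {3,5,6,8}->{8}
Constraint 3 (X != U) on D(X)={3,4} D(U)={4,5}: no change
Constraint 4 (V + X = U) on D(V)={7,8} D(X)={3,4} D(U)={4,5}: V {7,8}->{}; X {3,4}->{}; U {4,5}->{}
So after constraint 4: D(U)={}, size = 0

Answer: 0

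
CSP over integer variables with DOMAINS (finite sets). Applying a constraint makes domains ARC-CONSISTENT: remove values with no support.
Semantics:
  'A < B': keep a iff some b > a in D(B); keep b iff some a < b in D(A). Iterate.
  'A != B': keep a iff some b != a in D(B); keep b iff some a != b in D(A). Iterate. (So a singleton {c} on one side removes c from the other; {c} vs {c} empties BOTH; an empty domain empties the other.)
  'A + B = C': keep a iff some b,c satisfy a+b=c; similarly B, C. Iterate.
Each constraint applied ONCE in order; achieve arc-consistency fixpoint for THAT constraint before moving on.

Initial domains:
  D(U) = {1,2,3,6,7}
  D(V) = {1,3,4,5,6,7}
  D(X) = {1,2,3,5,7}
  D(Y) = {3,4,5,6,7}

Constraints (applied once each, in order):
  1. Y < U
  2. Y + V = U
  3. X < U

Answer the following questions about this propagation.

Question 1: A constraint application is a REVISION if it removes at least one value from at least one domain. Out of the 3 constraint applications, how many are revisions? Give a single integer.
Answer: 3

Derivation:
Constraint 1 (Y < U) on D(Y)={3,4,5,6,7} D(U)={1,2,3,6,7}: Y {3,4,5,6,7}->{3,4,5,6}; U {1,2,3,6,7}->{6,7} => REVISION
Constraint 2 (Y + V = U) on D(Y)={3,4,5,6} D(V)={1,3,4,5,6,7} D(U)={6,7}: V {1,3,4,5,6,7}->{1,3,4} => REVISION
Constraint 3 (X < U) on D(X)={1,2,3,5,7} D(U)={6,7}: X {1,2,3,5,7}->{1,2,3,5} => REVISION
Total revisions = 3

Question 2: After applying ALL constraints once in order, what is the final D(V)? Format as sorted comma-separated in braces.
Constraint 1 (Y < U) on D(Y)={3,4,5,6,7} D(U)={1,2,3,6,7}: Y {3,4,5,6,7}->{3,4,5,6}; U {1,2,3,6,7}->{6,7}
Constraint 2 (Y + V = U) on D(Y)={3,4,5,6} D(V)={1,3,4,5,6,7} D(U)={6,7}: V {1,3,4,5,6,7}->{1,3,4}
Constraint 3 (X < U) on D(X)={1,2,3,5,7} D(U)={6,7}: X {1,2,3,5,7}->{1,2,3,5}
So after all 3 constraints: D(V) = {1,3,4}

Answer: {1,3,4}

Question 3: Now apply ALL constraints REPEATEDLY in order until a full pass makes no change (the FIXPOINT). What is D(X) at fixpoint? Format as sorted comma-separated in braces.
Answer: {1,2,3,5}

Derivation:
pass 0 (initial): D(X)={1,2,3,5,7}
pass 1: U {1,2,3,6,7}->{6,7}; V {1,3,4,5,6,7}->{1,3,4}; X {1,2,3,5,7}->{1,2,3,5}; Y {3,4,5,6,7}->{3,4,5,6}
pass 2: no change
Fixpoint after 2 passes: D(X) = {1,2,3,5}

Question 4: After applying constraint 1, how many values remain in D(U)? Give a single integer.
Answer: 2

Derivation:
Constraint 1 (Y < U) on D(Y)={3,4,5,6,7} D(U)={1,2,3,6,7}: Y {3,4,5,6,7}->{3,4,5,6}; U {1,2,3,6,7}->{6,7}
So after constraint 1: D(U)={6,7}, size = 2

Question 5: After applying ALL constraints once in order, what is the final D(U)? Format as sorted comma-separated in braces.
Constraint 1 (Y < U) on D(Y)={3,4,5,6,7} D(U)={1,2,3,6,7}: Y {3,4,5,6,7}->{3,4,5,6}; U {1,2,3,6,7}->{6,7}
Constraint 2 (Y + V = U) on D(Y)={3,4,5,6} D(V)={1,3,4,5,6,7} D(U)={6,7}: V {1,3,4,5,6,7}->{1,3,4}
Constraint 3 (X < U) on D(X)={1,2,3,5,7} D(U)={6,7}: X {1,2,3,5,7}->{1,2,3,5}
So after all 3 constraints: D(U) = {6,7}

Answer: {6,7}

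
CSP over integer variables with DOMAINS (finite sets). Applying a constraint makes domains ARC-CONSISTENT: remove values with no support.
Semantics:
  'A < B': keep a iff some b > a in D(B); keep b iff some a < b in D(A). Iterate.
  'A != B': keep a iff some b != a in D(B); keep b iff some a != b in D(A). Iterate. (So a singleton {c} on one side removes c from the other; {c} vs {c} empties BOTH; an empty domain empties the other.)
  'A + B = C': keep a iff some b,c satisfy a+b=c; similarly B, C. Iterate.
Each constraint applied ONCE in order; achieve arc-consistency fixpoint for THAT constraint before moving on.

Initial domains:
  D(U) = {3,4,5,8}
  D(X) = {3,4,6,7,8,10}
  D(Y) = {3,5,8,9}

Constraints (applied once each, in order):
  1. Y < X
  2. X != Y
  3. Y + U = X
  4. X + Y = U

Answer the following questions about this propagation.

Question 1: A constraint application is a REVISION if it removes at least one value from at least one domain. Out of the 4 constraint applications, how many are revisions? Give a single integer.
Answer: 3

Derivation:
Constraint 1 (Y < X) on D(Y)={3,5,8,9} D(X)={3,4,6,7,8,10}: X {3,4,6,7,8,10}->{4,6,7,8,10} => REVISION
Constraint 2 (X != Y) on D(X)={4,6,7,8,10} D(Y)={3,5,8,9}: no change => not a revision
Constraint 3 (Y + U = X) on D(Y)={3,5,8,9} D(U)={3,4,5,8} D(X)={4,6,7,8,10}: Y {3,5,8,9}->{3,5}; U {3,4,5,8}->{3,4,5}; X {4,6,7,8,10}->{6,7,8,10} => REVISION
Constraint 4 (X + Y = U) on D(X)={6,7,8,10} D(Y)={3,5} D(U)={3,4,5}: X {6,7,8,10}->{}; Y {3,5}->{}; U {3,4,5}->{} => REVISION
Total revisions = 3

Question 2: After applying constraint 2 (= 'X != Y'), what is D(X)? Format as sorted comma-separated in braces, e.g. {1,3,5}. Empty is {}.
Answer: {4,6,7,8,10}

Derivation:
Constraint 1 (Y < X) on D(Y)={3,5,8,9} D(X)={3,4,6,7,8,10}: X {3,4,6,7,8,10}->{4,6,7,8,10}
Constraint 2 (X != Y) on D(X)={4,6,7,8,10} D(Y)={3,5,8,9}: no change
So after constraint 2: D(X) = {4,6,7,8,10}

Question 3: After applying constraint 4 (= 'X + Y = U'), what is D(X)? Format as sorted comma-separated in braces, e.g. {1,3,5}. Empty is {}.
Answer: {}

Derivation:
Constraint 1 (Y < X) on D(Y)={3,5,8,9} D(X)={3,4,6,7,8,10}: X {3,4,6,7,8,10}->{4,6,7,8,10}
Constraint 2 (X != Y) on D(X)={4,6,7,8,10} D(Y)={3,5,8,9}: no change
Constraint 3 (Y + U = X) on D(Y)={3,5,8,9} D(U)={3,4,5,8} D(X)={4,6,7,8,10}: Y {3,5,8,9}->{3,5}; U {3,4,5,8}->{3,4,5}; X {4,6,7,8,10}->{6,7,8,10}
Constraint 4 (X + Y = U) on D(X)={6,7,8,10} D(Y)={3,5} D(U)={3,4,5}: X {6,7,8,10}->{}; Y {3,5}->{}; U {3,4,5}->{}
So after constraint 4: D(X) = {}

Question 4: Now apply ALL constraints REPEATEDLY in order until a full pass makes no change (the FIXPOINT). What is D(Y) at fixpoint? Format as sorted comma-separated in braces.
pass 0 (initial): D(Y)={3,5,8,9}
pass 1: U {3,4,5,8}->{}; X {3,4,6,7,8,10}->{}; Y {3,5,8,9}->{}
pass 2: no change
Fixpoint after 2 passes: D(Y) = {}

Answer: {}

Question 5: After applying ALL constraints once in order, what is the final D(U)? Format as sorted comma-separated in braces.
Answer: {}

Derivation:
Constraint 1 (Y < X) on D(Y)={3,5,8,9} D(X)={3,4,6,7,8,10}: X {3,4,6,7,8,10}->{4,6,7,8,10}
Constraint 2 (X != Y) on D(X)={4,6,7,8,10} D(Y)={3,5,8,9}: no change
Constraint 3 (Y + U = X) on D(Y)={3,5,8,9} D(U)={3,4,5,8} D(X)={4,6,7,8,10}: Y {3,5,8,9}->{3,5}; U {3,4,5,8}->{3,4,5}; X {4,6,7,8,10}->{6,7,8,10}
Constraint 4 (X + Y = U) on D(X)={6,7,8,10} D(Y)={3,5} D(U)={3,4,5}: X {6,7,8,10}->{}; Y {3,5}->{}; U {3,4,5}->{}
So after all 4 constraints: D(U) = {}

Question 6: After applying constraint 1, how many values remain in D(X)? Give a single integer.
Answer: 5

Derivation:
Constraint 1 (Y < X) on D(Y)={3,5,8,9} D(X)={3,4,6,7,8,10}: X {3,4,6,7,8,10}->{4,6,7,8,10}
So after constraint 1: D(X)={4,6,7,8,10}, size = 5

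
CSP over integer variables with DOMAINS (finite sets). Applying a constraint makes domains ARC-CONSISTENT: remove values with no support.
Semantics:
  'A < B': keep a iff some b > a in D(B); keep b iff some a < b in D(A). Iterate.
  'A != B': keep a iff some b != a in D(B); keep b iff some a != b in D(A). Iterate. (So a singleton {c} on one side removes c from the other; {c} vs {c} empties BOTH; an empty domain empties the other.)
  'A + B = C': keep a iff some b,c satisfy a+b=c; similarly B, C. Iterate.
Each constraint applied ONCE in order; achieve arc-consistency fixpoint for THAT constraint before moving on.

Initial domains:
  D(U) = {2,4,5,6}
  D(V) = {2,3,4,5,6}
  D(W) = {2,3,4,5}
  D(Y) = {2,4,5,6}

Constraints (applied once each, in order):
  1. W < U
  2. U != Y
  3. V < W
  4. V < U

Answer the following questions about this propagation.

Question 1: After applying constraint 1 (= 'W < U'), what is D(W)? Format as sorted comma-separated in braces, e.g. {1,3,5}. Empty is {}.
Constraint 1 (W < U) on D(W)={2,3,4,5} D(U)={2,4,5,6}: U {2,4,5,6}->{4,5,6}
So after constraint 1: D(W) = {2,3,4,5}

Answer: {2,3,4,5}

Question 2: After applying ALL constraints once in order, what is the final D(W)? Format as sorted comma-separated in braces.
Constraint 1 (W < U) on D(W)={2,3,4,5} D(U)={2,4,5,6}: U {2,4,5,6}->{4,5,6}
Constraint 2 (U != Y) on D(U)={4,5,6} D(Y)={2,4,5,6}: no change
Constraint 3 (V < W) on D(V)={2,3,4,5,6} D(W)={2,3,4,5}: V {2,3,4,5,6}->{2,3,4}; W {2,3,4,5}->{3,4,5}
Constraint 4 (V < U) on D(V)={2,3,4} D(U)={4,5,6}: no change
So after all 4 constraints: D(W) = {3,4,5}

Answer: {3,4,5}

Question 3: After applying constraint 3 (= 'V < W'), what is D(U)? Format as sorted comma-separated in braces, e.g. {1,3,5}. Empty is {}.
Constraint 1 (W < U) on D(W)={2,3,4,5} D(U)={2,4,5,6}: U {2,4,5,6}->{4,5,6}
Constraint 2 (U != Y) on D(U)={4,5,6} D(Y)={2,4,5,6}: no change
Constraint 3 (V < W) on D(V)={2,3,4,5,6} D(W)={2,3,4,5}: V {2,3,4,5,6}->{2,3,4}; W {2,3,4,5}->{3,4,5}
So after constraint 3: D(U) = {4,5,6}

Answer: {4,5,6}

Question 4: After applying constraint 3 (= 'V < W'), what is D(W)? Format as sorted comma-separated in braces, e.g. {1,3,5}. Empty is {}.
Constraint 1 (W < U) on D(W)={2,3,4,5} D(U)={2,4,5,6}: U {2,4,5,6}->{4,5,6}
Constraint 2 (U != Y) on D(U)={4,5,6} D(Y)={2,4,5,6}: no change
Constraint 3 (V < W) on D(V)={2,3,4,5,6} D(W)={2,3,4,5}: V {2,3,4,5,6}->{2,3,4}; W {2,3,4,5}->{3,4,5}
So after constraint 3: D(W) = {3,4,5}

Answer: {3,4,5}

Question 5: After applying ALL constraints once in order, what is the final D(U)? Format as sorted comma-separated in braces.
Answer: {4,5,6}

Derivation:
Constraint 1 (W < U) on D(W)={2,3,4,5} D(U)={2,4,5,6}: U {2,4,5,6}->{4,5,6}
Constraint 2 (U != Y) on D(U)={4,5,6} D(Y)={2,4,5,6}: no change
Constraint 3 (V < W) on D(V)={2,3,4,5,6} D(W)={2,3,4,5}: V {2,3,4,5,6}->{2,3,4}; W {2,3,4,5}->{3,4,5}
Constraint 4 (V < U) on D(V)={2,3,4} D(U)={4,5,6}: no change
So after all 4 constraints: D(U) = {4,5,6}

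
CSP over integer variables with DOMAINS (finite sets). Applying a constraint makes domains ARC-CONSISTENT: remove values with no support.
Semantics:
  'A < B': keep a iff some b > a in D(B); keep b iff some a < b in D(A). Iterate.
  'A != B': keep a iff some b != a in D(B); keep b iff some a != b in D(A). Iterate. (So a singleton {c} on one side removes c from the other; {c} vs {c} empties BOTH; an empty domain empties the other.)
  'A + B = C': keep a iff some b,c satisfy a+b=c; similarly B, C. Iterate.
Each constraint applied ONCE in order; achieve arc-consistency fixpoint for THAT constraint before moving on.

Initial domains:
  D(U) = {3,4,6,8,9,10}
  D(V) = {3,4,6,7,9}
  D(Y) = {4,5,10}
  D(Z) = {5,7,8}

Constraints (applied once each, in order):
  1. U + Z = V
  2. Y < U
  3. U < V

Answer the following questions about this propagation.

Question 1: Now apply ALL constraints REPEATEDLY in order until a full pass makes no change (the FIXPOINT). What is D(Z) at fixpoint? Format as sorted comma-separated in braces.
pass 0 (initial): D(Z)={5,7,8}
pass 1: U {3,4,6,8,9,10}->{}; V {3,4,6,7,9}->{}; Y {4,5,10}->{}; Z {5,7,8}->{5}
pass 2: Z {5}->{}
pass 3: no change
Fixpoint after 3 passes: D(Z) = {}

Answer: {}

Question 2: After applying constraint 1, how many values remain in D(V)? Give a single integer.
Constraint 1 (U + Z = V) on D(U)={3,4,6,8,9,10} D(Z)={5,7,8} D(V)={3,4,6,7,9}: U {3,4,6,8,9,10}->{4}; Z {5,7,8}->{5}; V {3,4,6,7,9}->{9}
So after constraint 1: D(V)={9}, size = 1

Answer: 1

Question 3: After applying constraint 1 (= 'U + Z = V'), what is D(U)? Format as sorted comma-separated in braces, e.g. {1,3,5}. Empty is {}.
Answer: {4}

Derivation:
Constraint 1 (U + Z = V) on D(U)={3,4,6,8,9,10} D(Z)={5,7,8} D(V)={3,4,6,7,9}: U {3,4,6,8,9,10}->{4}; Z {5,7,8}->{5}; V {3,4,6,7,9}->{9}
So after constraint 1: D(U) = {4}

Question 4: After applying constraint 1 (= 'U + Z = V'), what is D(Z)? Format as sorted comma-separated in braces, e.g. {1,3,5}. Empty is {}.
Answer: {5}

Derivation:
Constraint 1 (U + Z = V) on D(U)={3,4,6,8,9,10} D(Z)={5,7,8} D(V)={3,4,6,7,9}: U {3,4,6,8,9,10}->{4}; Z {5,7,8}->{5}; V {3,4,6,7,9}->{9}
So after constraint 1: D(Z) = {5}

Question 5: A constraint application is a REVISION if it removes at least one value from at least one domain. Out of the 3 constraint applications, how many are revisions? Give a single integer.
Answer: 3

Derivation:
Constraint 1 (U + Z = V) on D(U)={3,4,6,8,9,10} D(Z)={5,7,8} D(V)={3,4,6,7,9}: U {3,4,6,8,9,10}->{4}; Z {5,7,8}->{5}; V {3,4,6,7,9}->{9} => REVISION
Constraint 2 (Y < U) on D(Y)={4,5,10} D(U)={4}: Y {4,5,10}->{}; U {4}->{} => REVISION
Constraint 3 (U < V) on D(U)={} D(V)={9}: V {9}->{} => REVISION
Total revisions = 3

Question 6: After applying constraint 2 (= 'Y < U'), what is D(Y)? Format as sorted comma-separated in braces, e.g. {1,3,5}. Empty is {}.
Answer: {}

Derivation:
Constraint 1 (U + Z = V) on D(U)={3,4,6,8,9,10} D(Z)={5,7,8} D(V)={3,4,6,7,9}: U {3,4,6,8,9,10}->{4}; Z {5,7,8}->{5}; V {3,4,6,7,9}->{9}
Constraint 2 (Y < U) on D(Y)={4,5,10} D(U)={4}: Y {4,5,10}->{}; U {4}->{}
So after constraint 2: D(Y) = {}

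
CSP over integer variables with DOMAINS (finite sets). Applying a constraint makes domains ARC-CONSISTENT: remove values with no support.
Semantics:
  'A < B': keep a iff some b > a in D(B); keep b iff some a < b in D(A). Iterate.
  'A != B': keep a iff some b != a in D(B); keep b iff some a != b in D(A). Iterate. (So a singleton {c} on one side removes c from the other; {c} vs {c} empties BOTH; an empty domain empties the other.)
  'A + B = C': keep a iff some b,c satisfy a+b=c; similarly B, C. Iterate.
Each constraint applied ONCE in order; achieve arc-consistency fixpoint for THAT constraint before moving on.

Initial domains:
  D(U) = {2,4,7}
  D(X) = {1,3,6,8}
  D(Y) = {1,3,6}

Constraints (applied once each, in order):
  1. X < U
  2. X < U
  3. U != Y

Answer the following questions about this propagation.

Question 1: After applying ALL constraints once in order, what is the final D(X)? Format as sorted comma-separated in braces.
Constraint 1 (X < U) on D(X)={1,3,6,8} D(U)={2,4,7}: X {1,3,6,8}->{1,3,6}
Constraint 2 (X < U) on D(X)={1,3,6} D(U)={2,4,7}: no change
Constraint 3 (U != Y) on D(U)={2,4,7} D(Y)={1,3,6}: no change
So after all 3 constraints: D(X) = {1,3,6}

Answer: {1,3,6}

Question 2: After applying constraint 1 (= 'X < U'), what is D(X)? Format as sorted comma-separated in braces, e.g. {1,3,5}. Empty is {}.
Answer: {1,3,6}

Derivation:
Constraint 1 (X < U) on D(X)={1,3,6,8} D(U)={2,4,7}: X {1,3,6,8}->{1,3,6}
So after constraint 1: D(X) = {1,3,6}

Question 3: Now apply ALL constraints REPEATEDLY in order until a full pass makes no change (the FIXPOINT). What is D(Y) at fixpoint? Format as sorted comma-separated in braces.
pass 0 (initial): D(Y)={1,3,6}
pass 1: X {1,3,6,8}->{1,3,6}
pass 2: no change
Fixpoint after 2 passes: D(Y) = {1,3,6}

Answer: {1,3,6}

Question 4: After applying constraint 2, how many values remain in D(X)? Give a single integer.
Constraint 1 (X < U) on D(X)={1,3,6,8} D(U)={2,4,7}: X {1,3,6,8}->{1,3,6}
Constraint 2 (X < U) on D(X)={1,3,6} D(U)={2,4,7}: no change
So after constraint 2: D(X)={1,3,6}, size = 3

Answer: 3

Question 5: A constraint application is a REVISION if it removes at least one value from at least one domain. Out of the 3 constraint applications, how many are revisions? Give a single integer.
Constraint 1 (X < U) on D(X)={1,3,6,8} D(U)={2,4,7}: X {1,3,6,8}->{1,3,6} => REVISION
Constraint 2 (X < U) on D(X)={1,3,6} D(U)={2,4,7}: no change => not a revision
Constraint 3 (U != Y) on D(U)={2,4,7} D(Y)={1,3,6}: no change => not a revision
Total revisions = 1

Answer: 1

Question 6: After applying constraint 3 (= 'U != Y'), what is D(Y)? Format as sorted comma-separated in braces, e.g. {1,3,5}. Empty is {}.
Answer: {1,3,6}

Derivation:
Constraint 1 (X < U) on D(X)={1,3,6,8} D(U)={2,4,7}: X {1,3,6,8}->{1,3,6}
Constraint 2 (X < U) on D(X)={1,3,6} D(U)={2,4,7}: no change
Constraint 3 (U != Y) on D(U)={2,4,7} D(Y)={1,3,6}: no change
So after constraint 3: D(Y) = {1,3,6}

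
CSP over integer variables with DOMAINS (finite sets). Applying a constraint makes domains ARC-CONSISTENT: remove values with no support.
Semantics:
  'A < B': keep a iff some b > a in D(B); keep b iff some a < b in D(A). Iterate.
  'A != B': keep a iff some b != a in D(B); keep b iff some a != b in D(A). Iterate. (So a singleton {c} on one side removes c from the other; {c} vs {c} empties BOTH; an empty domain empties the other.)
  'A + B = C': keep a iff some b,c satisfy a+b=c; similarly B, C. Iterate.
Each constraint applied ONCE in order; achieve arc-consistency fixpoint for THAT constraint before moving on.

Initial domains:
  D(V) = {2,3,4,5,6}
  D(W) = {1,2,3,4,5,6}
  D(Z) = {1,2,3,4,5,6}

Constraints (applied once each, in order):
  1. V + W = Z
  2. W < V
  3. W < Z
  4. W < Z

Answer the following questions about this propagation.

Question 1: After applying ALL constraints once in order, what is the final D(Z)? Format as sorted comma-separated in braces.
Answer: {3,4,5,6}

Derivation:
Constraint 1 (V + W = Z) on D(V)={2,3,4,5,6} D(W)={1,2,3,4,5,6} D(Z)={1,2,3,4,5,6}: V {2,3,4,5,6}->{2,3,4,5}; W {1,2,3,4,5,6}->{1,2,3,4}; Z {1,2,3,4,5,6}->{3,4,5,6}
Constraint 2 (W < V) on D(W)={1,2,3,4} D(V)={2,3,4,5}: no change
Constraint 3 (W < Z) on D(W)={1,2,3,4} D(Z)={3,4,5,6}: no change
Constraint 4 (W < Z) on D(W)={1,2,3,4} D(Z)={3,4,5,6}: no change
So after all 4 constraints: D(Z) = {3,4,5,6}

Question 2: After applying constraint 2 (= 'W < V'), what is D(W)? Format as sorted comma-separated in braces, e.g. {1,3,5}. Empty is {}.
Constraint 1 (V + W = Z) on D(V)={2,3,4,5,6} D(W)={1,2,3,4,5,6} D(Z)={1,2,3,4,5,6}: V {2,3,4,5,6}->{2,3,4,5}; W {1,2,3,4,5,6}->{1,2,3,4}; Z {1,2,3,4,5,6}->{3,4,5,6}
Constraint 2 (W < V) on D(W)={1,2,3,4} D(V)={2,3,4,5}: no change
So after constraint 2: D(W) = {1,2,3,4}

Answer: {1,2,3,4}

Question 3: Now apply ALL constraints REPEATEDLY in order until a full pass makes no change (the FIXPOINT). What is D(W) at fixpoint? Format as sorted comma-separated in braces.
pass 0 (initial): D(W)={1,2,3,4,5,6}
pass 1: V {2,3,4,5,6}->{2,3,4,5}; W {1,2,3,4,5,6}->{1,2,3,4}; Z {1,2,3,4,5,6}->{3,4,5,6}
pass 2: no change
Fixpoint after 2 passes: D(W) = {1,2,3,4}

Answer: {1,2,3,4}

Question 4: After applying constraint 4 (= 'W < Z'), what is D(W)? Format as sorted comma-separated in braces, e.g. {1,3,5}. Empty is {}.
Answer: {1,2,3,4}

Derivation:
Constraint 1 (V + W = Z) on D(V)={2,3,4,5,6} D(W)={1,2,3,4,5,6} D(Z)={1,2,3,4,5,6}: V {2,3,4,5,6}->{2,3,4,5}; W {1,2,3,4,5,6}->{1,2,3,4}; Z {1,2,3,4,5,6}->{3,4,5,6}
Constraint 2 (W < V) on D(W)={1,2,3,4} D(V)={2,3,4,5}: no change
Constraint 3 (W < Z) on D(W)={1,2,3,4} D(Z)={3,4,5,6}: no change
Constraint 4 (W < Z) on D(W)={1,2,3,4} D(Z)={3,4,5,6}: no change
So after constraint 4: D(W) = {1,2,3,4}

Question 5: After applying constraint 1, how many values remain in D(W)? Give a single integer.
Answer: 4

Derivation:
Constraint 1 (V + W = Z) on D(V)={2,3,4,5,6} D(W)={1,2,3,4,5,6} D(Z)={1,2,3,4,5,6}: V {2,3,4,5,6}->{2,3,4,5}; W {1,2,3,4,5,6}->{1,2,3,4}; Z {1,2,3,4,5,6}->{3,4,5,6}
So after constraint 1: D(W)={1,2,3,4}, size = 4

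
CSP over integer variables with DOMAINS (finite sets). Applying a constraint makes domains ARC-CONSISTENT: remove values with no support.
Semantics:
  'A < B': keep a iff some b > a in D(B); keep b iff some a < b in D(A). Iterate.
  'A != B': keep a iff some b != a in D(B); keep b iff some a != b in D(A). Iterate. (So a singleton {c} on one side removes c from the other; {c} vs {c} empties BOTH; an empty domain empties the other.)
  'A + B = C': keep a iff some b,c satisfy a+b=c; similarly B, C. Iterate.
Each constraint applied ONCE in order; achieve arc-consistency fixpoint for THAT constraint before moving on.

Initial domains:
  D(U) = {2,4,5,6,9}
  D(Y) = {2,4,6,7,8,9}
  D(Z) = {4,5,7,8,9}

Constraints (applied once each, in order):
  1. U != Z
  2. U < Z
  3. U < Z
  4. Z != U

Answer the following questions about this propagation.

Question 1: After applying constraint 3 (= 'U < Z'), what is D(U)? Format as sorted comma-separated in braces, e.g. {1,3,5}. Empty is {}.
Constraint 1 (U != Z) on D(U)={2,4,5,6,9} D(Z)={4,5,7,8,9}: no change
Constraint 2 (U < Z) on D(U)={2,4,5,6,9} D(Z)={4,5,7,8,9}: U {2,4,5,6,9}->{2,4,5,6}
Constraint 3 (U < Z) on D(U)={2,4,5,6} D(Z)={4,5,7,8,9}: no change
So after constraint 3: D(U) = {2,4,5,6}

Answer: {2,4,5,6}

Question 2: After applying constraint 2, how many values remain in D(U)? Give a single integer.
Constraint 1 (U != Z) on D(U)={2,4,5,6,9} D(Z)={4,5,7,8,9}: no change
Constraint 2 (U < Z) on D(U)={2,4,5,6,9} D(Z)={4,5,7,8,9}: U {2,4,5,6,9}->{2,4,5,6}
So after constraint 2: D(U)={2,4,5,6}, size = 4

Answer: 4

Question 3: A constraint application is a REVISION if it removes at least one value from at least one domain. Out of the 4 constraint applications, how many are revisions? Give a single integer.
Answer: 1

Derivation:
Constraint 1 (U != Z) on D(U)={2,4,5,6,9} D(Z)={4,5,7,8,9}: no change => not a revision
Constraint 2 (U < Z) on D(U)={2,4,5,6,9} D(Z)={4,5,7,8,9}: U {2,4,5,6,9}->{2,4,5,6} => REVISION
Constraint 3 (U < Z) on D(U)={2,4,5,6} D(Z)={4,5,7,8,9}: no change => not a revision
Constraint 4 (Z != U) on D(Z)={4,5,7,8,9} D(U)={2,4,5,6}: no change => not a revision
Total revisions = 1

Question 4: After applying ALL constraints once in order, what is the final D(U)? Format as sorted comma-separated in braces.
Constraint 1 (U != Z) on D(U)={2,4,5,6,9} D(Z)={4,5,7,8,9}: no change
Constraint 2 (U < Z) on D(U)={2,4,5,6,9} D(Z)={4,5,7,8,9}: U {2,4,5,6,9}->{2,4,5,6}
Constraint 3 (U < Z) on D(U)={2,4,5,6} D(Z)={4,5,7,8,9}: no change
Constraint 4 (Z != U) on D(Z)={4,5,7,8,9} D(U)={2,4,5,6}: no change
So after all 4 constraints: D(U) = {2,4,5,6}

Answer: {2,4,5,6}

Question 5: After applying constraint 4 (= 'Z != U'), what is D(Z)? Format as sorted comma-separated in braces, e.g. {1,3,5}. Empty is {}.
Constraint 1 (U != Z) on D(U)={2,4,5,6,9} D(Z)={4,5,7,8,9}: no change
Constraint 2 (U < Z) on D(U)={2,4,5,6,9} D(Z)={4,5,7,8,9}: U {2,4,5,6,9}->{2,4,5,6}
Constraint 3 (U < Z) on D(U)={2,4,5,6} D(Z)={4,5,7,8,9}: no change
Constraint 4 (Z != U) on D(Z)={4,5,7,8,9} D(U)={2,4,5,6}: no change
So after constraint 4: D(Z) = {4,5,7,8,9}

Answer: {4,5,7,8,9}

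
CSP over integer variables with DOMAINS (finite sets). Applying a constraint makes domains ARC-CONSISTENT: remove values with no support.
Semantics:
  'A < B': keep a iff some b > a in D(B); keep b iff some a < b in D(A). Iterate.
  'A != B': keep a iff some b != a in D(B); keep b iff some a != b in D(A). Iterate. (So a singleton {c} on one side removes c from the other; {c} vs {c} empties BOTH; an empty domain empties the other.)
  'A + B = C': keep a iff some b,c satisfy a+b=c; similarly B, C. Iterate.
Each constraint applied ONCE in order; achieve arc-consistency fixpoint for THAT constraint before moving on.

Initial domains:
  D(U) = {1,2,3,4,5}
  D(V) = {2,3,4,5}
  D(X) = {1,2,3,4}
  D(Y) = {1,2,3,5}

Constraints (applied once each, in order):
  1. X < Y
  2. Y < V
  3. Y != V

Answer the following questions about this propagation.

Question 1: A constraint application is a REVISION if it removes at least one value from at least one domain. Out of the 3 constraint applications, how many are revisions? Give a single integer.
Constraint 1 (X < Y) on D(X)={1,2,3,4} D(Y)={1,2,3,5}: Y {1,2,3,5}->{2,3,5} => REVISION
Constraint 2 (Y < V) on D(Y)={2,3,5} D(V)={2,3,4,5}: Y {2,3,5}->{2,3}; V {2,3,4,5}->{3,4,5} => REVISION
Constraint 3 (Y != V) on D(Y)={2,3} D(V)={3,4,5}: no change => not a revision
Total revisions = 2

Answer: 2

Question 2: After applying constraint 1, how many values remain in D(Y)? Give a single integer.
Constraint 1 (X < Y) on D(X)={1,2,3,4} D(Y)={1,2,3,5}: Y {1,2,3,5}->{2,3,5}
So after constraint 1: D(Y)={2,3,5}, size = 3

Answer: 3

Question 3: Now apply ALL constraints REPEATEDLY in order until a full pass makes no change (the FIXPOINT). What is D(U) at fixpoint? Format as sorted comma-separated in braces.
Answer: {1,2,3,4,5}

Derivation:
pass 0 (initial): D(U)={1,2,3,4,5}
pass 1: V {2,3,4,5}->{3,4,5}; Y {1,2,3,5}->{2,3}
pass 2: X {1,2,3,4}->{1,2}
pass 3: no change
Fixpoint after 3 passes: D(U) = {1,2,3,4,5}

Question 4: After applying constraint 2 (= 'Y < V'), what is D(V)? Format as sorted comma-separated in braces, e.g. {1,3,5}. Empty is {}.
Constraint 1 (X < Y) on D(X)={1,2,3,4} D(Y)={1,2,3,5}: Y {1,2,3,5}->{2,3,5}
Constraint 2 (Y < V) on D(Y)={2,3,5} D(V)={2,3,4,5}: Y {2,3,5}->{2,3}; V {2,3,4,5}->{3,4,5}
So after constraint 2: D(V) = {3,4,5}

Answer: {3,4,5}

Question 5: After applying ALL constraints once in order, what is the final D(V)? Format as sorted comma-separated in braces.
Answer: {3,4,5}

Derivation:
Constraint 1 (X < Y) on D(X)={1,2,3,4} D(Y)={1,2,3,5}: Y {1,2,3,5}->{2,3,5}
Constraint 2 (Y < V) on D(Y)={2,3,5} D(V)={2,3,4,5}: Y {2,3,5}->{2,3}; V {2,3,4,5}->{3,4,5}
Constraint 3 (Y != V) on D(Y)={2,3} D(V)={3,4,5}: no change
So after all 3 constraints: D(V) = {3,4,5}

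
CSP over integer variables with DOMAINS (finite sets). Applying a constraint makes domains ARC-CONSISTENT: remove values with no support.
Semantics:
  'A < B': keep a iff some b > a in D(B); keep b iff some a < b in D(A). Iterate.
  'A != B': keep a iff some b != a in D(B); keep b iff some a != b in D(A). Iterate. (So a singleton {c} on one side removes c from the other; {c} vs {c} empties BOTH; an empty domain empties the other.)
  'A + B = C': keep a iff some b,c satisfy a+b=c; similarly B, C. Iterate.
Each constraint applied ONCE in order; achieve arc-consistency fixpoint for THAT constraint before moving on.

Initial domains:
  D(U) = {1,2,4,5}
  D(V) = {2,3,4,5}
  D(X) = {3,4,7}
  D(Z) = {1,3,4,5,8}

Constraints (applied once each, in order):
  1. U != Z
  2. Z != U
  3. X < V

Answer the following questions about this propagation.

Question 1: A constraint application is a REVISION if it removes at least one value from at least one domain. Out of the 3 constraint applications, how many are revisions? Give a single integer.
Constraint 1 (U != Z) on D(U)={1,2,4,5} D(Z)={1,3,4,5,8}: no change => not a revision
Constraint 2 (Z != U) on D(Z)={1,3,4,5,8} D(U)={1,2,4,5}: no change => not a revision
Constraint 3 (X < V) on D(X)={3,4,7} D(V)={2,3,4,5}: X {3,4,7}->{3,4}; V {2,3,4,5}->{4,5} => REVISION
Total revisions = 1

Answer: 1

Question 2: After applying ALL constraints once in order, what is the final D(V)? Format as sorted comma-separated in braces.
Constraint 1 (U != Z) on D(U)={1,2,4,5} D(Z)={1,3,4,5,8}: no change
Constraint 2 (Z != U) on D(Z)={1,3,4,5,8} D(U)={1,2,4,5}: no change
Constraint 3 (X < V) on D(X)={3,4,7} D(V)={2,3,4,5}: X {3,4,7}->{3,4}; V {2,3,4,5}->{4,5}
So after all 3 constraints: D(V) = {4,5}

Answer: {4,5}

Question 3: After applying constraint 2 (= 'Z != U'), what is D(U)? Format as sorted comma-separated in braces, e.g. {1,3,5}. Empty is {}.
Answer: {1,2,4,5}

Derivation:
Constraint 1 (U != Z) on D(U)={1,2,4,5} D(Z)={1,3,4,5,8}: no change
Constraint 2 (Z != U) on D(Z)={1,3,4,5,8} D(U)={1,2,4,5}: no change
So after constraint 2: D(U) = {1,2,4,5}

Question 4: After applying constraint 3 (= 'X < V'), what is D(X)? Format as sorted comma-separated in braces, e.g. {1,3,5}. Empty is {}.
Constraint 1 (U != Z) on D(U)={1,2,4,5} D(Z)={1,3,4,5,8}: no change
Constraint 2 (Z != U) on D(Z)={1,3,4,5,8} D(U)={1,2,4,5}: no change
Constraint 3 (X < V) on D(X)={3,4,7} D(V)={2,3,4,5}: X {3,4,7}->{3,4}; V {2,3,4,5}->{4,5}
So after constraint 3: D(X) = {3,4}

Answer: {3,4}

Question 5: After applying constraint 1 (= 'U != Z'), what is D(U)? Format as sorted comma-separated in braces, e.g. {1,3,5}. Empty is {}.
Constraint 1 (U != Z) on D(U)={1,2,4,5} D(Z)={1,3,4,5,8}: no change
So after constraint 1: D(U) = {1,2,4,5}

Answer: {1,2,4,5}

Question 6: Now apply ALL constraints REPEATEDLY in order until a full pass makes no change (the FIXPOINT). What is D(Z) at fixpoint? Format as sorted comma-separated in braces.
pass 0 (initial): D(Z)={1,3,4,5,8}
pass 1: V {2,3,4,5}->{4,5}; X {3,4,7}->{3,4}
pass 2: no change
Fixpoint after 2 passes: D(Z) = {1,3,4,5,8}

Answer: {1,3,4,5,8}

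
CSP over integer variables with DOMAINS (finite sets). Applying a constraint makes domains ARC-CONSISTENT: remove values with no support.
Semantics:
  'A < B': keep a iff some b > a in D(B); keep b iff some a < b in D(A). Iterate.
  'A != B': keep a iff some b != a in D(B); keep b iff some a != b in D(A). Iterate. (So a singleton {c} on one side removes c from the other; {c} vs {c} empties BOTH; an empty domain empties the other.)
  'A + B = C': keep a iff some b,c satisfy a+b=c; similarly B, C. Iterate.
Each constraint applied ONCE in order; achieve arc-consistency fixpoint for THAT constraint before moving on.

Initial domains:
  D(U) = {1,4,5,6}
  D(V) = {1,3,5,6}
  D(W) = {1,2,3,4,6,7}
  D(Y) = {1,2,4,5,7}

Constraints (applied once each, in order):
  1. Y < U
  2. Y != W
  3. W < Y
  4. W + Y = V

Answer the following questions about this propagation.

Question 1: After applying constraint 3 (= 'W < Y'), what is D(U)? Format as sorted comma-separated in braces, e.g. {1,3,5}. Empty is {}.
Answer: {4,5,6}

Derivation:
Constraint 1 (Y < U) on D(Y)={1,2,4,5,7} D(U)={1,4,5,6}: Y {1,2,4,5,7}->{1,2,4,5}; U {1,4,5,6}->{4,5,6}
Constraint 2 (Y != W) on D(Y)={1,2,4,5} D(W)={1,2,3,4,6,7}: no change
Constraint 3 (W < Y) on D(W)={1,2,3,4,6,7} D(Y)={1,2,4,5}: W {1,2,3,4,6,7}->{1,2,3,4}; Y {1,2,4,5}->{2,4,5}
So after constraint 3: D(U) = {4,5,6}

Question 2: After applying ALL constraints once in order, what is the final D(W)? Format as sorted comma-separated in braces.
Answer: {1,2,3,4}

Derivation:
Constraint 1 (Y < U) on D(Y)={1,2,4,5,7} D(U)={1,4,5,6}: Y {1,2,4,5,7}->{1,2,4,5}; U {1,4,5,6}->{4,5,6}
Constraint 2 (Y != W) on D(Y)={1,2,4,5} D(W)={1,2,3,4,6,7}: no change
Constraint 3 (W < Y) on D(W)={1,2,3,4,6,7} D(Y)={1,2,4,5}: W {1,2,3,4,6,7}->{1,2,3,4}; Y {1,2,4,5}->{2,4,5}
Constraint 4 (W + Y = V) on D(W)={1,2,3,4} D(Y)={2,4,5} D(V)={1,3,5,6}: V {1,3,5,6}->{3,5,6}
So after all 4 constraints: D(W) = {1,2,3,4}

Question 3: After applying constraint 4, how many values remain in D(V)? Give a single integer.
Constraint 1 (Y < U) on D(Y)={1,2,4,5,7} D(U)={1,4,5,6}: Y {1,2,4,5,7}->{1,2,4,5}; U {1,4,5,6}->{4,5,6}
Constraint 2 (Y != W) on D(Y)={1,2,4,5} D(W)={1,2,3,4,6,7}: no change
Constraint 3 (W < Y) on D(W)={1,2,3,4,6,7} D(Y)={1,2,4,5}: W {1,2,3,4,6,7}->{1,2,3,4}; Y {1,2,4,5}->{2,4,5}
Constraint 4 (W + Y = V) on D(W)={1,2,3,4} D(Y)={2,4,5} D(V)={1,3,5,6}: V {1,3,5,6}->{3,5,6}
So after constraint 4: D(V)={3,5,6}, size = 3

Answer: 3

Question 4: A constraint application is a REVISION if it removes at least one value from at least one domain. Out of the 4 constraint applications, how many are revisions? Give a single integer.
Constraint 1 (Y < U) on D(Y)={1,2,4,5,7} D(U)={1,4,5,6}: Y {1,2,4,5,7}->{1,2,4,5}; U {1,4,5,6}->{4,5,6} => REVISION
Constraint 2 (Y != W) on D(Y)={1,2,4,5} D(W)={1,2,3,4,6,7}: no change => not a revision
Constraint 3 (W < Y) on D(W)={1,2,3,4,6,7} D(Y)={1,2,4,5}: W {1,2,3,4,6,7}->{1,2,3,4}; Y {1,2,4,5}->{2,4,5} => REVISION
Constraint 4 (W + Y = V) on D(W)={1,2,3,4} D(Y)={2,4,5} D(V)={1,3,5,6}: V {1,3,5,6}->{3,5,6} => REVISION
Total revisions = 3

Answer: 3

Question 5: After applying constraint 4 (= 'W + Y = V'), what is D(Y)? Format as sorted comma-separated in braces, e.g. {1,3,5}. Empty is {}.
Constraint 1 (Y < U) on D(Y)={1,2,4,5,7} D(U)={1,4,5,6}: Y {1,2,4,5,7}->{1,2,4,5}; U {1,4,5,6}->{4,5,6}
Constraint 2 (Y != W) on D(Y)={1,2,4,5} D(W)={1,2,3,4,6,7}: no change
Constraint 3 (W < Y) on D(W)={1,2,3,4,6,7} D(Y)={1,2,4,5}: W {1,2,3,4,6,7}->{1,2,3,4}; Y {1,2,4,5}->{2,4,5}
Constraint 4 (W + Y = V) on D(W)={1,2,3,4} D(Y)={2,4,5} D(V)={1,3,5,6}: V {1,3,5,6}->{3,5,6}
So after constraint 4: D(Y) = {2,4,5}

Answer: {2,4,5}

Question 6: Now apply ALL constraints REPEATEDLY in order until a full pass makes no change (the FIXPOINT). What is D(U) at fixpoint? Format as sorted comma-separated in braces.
pass 0 (initial): D(U)={1,4,5,6}
pass 1: U {1,4,5,6}->{4,5,6}; V {1,3,5,6}->{3,5,6}; W {1,2,3,4,6,7}->{1,2,3,4}; Y {1,2,4,5,7}->{2,4,5}
pass 2: no change
Fixpoint after 2 passes: D(U) = {4,5,6}

Answer: {4,5,6}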